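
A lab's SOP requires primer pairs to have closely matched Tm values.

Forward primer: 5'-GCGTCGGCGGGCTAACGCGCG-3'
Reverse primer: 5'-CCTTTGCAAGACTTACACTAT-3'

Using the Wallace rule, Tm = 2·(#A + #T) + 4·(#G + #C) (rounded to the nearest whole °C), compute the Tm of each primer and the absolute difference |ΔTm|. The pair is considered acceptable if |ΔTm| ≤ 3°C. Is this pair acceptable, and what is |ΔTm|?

Forward: A=2 T=2 G=10 C=7 → Tm = 2·4 + 4·17 = 76°C.
Reverse: A=6 T=7 G=2 C=6 → Tm = 2·13 + 4·8 = 58°C.
|ΔTm| = |76 − 58| = 18°C, > 3°C.

|ΔTm| = 18°C; the pair is not acceptable.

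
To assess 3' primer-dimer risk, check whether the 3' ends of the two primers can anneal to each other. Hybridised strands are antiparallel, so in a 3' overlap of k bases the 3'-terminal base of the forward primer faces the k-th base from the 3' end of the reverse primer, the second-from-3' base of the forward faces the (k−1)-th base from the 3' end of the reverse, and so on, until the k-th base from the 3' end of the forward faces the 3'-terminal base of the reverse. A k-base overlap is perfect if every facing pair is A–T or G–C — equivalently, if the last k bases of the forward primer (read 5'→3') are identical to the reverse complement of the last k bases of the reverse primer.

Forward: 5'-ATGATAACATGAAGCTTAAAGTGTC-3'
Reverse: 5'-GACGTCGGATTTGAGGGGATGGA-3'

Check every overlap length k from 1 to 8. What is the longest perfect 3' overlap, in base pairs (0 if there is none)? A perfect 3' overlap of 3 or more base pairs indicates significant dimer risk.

Last 8 bases (5'→3') — forward …AAAGTGTC, reverse …GGGATGGA.
Reverse complement of the reverse primer's last 8 bases: TCCATCCC; its first k bases are the reverse complement of the reverse primer's last k bases, so a perfect k-base overlap needs the forward primer's last k bases to equal them.
Comparing (forward last k vs required): k=1: C vs T ✗; k=2: TC vs TC ✓; k=3: GTC vs TCC ✗; k=4: TGTC vs TCCA ✗; k=5: GTGTC vs TCCAT ✗; k=6: AGTGTC vs TCCATC ✗; k=7: AAGTGTC vs TCCATCC ✗; k=8: AAAGTGTC vs TCCATCCC ✗.
Only k = 2 is perfect, so the longest perfect 3' overlap is 2.

Longest perfect overlap: 2 complementary base pairs; below the dimer-risk threshold (threshold 3).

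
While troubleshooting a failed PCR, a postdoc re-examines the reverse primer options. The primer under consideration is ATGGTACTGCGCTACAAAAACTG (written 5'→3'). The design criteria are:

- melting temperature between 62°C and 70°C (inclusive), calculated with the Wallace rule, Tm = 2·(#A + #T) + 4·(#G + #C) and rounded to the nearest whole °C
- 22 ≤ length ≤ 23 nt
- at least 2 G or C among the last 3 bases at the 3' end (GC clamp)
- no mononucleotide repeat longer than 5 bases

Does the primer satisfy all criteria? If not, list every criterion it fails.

Base counts: A=8, T=5, G=5, C=5 (length 23).
Tm: Tm = 2·13 + 4·10 = 66°C ✓
length: length 23 ✓
GC clamp: 3' end CTG has 2 G/C ✓
homopolymer run: longest run = 5 ✓

Meets all criteria.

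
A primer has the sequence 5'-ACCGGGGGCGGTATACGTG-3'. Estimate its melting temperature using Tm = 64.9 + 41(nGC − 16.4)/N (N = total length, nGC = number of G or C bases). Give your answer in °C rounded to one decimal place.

Base counts: A=3, T=3, G=9, C=4; G+C = 13, N = 19.
Tm = 64.9 + 41·(13 − 16.4)/19 = 64.9 + -139.40/19 = 57.6°C.

57.6°C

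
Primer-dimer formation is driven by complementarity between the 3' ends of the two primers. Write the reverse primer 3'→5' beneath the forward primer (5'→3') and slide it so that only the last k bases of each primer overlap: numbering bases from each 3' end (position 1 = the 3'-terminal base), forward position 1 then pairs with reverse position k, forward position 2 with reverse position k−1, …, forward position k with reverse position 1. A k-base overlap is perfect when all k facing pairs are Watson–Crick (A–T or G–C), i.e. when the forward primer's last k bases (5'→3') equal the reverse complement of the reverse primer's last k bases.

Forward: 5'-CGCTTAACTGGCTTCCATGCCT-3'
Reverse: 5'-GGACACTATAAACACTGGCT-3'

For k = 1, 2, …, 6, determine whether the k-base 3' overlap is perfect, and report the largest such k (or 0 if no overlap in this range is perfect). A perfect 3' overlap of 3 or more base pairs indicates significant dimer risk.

Longest perfect overlap: 0 complementary base pairs; below the dimer-risk threshold (threshold 3).

Last 6 bases (5'→3') — forward …ATGCCT, reverse …CTGGCT.
Reverse complement of the reverse primer's last 6 bases: AGCCAG; its first k bases are the reverse complement of the reverse primer's last k bases, so a perfect k-base overlap needs the forward primer's last k bases to equal them.
Comparing (forward last k vs required): k=1: T vs A ✗; k=2: CT vs AG ✗; k=3: CCT vs AGC ✗; k=4: GCCT vs AGCC ✗; k=5: TGCCT vs AGCCA ✗; k=6: ATGCCT vs AGCCAG ✗.
No overlap length from 1 to 6 is perfect, so the longest perfect 3' overlap is 0.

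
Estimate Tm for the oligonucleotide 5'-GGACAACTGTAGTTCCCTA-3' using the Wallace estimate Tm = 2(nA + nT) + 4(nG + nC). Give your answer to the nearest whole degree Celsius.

56°C

Base counts: A=5, T=5, G=4, C=5 (length 19).
Tm = 2·(5+5) + 4·(4+5) = 2·10 + 4·9 = 20 + 36 = 56°C.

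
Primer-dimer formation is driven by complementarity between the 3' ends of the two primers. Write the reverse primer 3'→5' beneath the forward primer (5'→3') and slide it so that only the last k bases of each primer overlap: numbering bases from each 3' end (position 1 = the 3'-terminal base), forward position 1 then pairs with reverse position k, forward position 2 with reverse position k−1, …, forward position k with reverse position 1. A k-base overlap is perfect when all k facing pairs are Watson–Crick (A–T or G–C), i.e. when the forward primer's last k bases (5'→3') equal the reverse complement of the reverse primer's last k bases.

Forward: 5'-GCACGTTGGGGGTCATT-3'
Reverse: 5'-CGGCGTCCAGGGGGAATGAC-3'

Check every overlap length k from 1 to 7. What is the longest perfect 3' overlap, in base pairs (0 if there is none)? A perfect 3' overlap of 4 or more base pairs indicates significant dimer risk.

Longest perfect overlap: 6 complementary base pairs; significant dimer risk (threshold 4).

Last 7 bases (5'→3') — forward …GGTCATT, reverse …GAATGAC.
Reverse complement of the reverse primer's last 7 bases: GTCATTC; its first k bases are the reverse complement of the reverse primer's last k bases, so a perfect k-base overlap needs the forward primer's last k bases to equal them.
Comparing (forward last k vs required): k=1: T vs G ✗; k=2: TT vs GT ✗; k=3: ATT vs GTC ✗; k=4: CATT vs GTCA ✗; k=5: TCATT vs GTCAT ✗; k=6: GTCATT vs GTCATT ✓; k=7: GGTCATT vs GTCATTC ✗.
Only k = 6 is perfect, so the longest perfect 3' overlap is 6.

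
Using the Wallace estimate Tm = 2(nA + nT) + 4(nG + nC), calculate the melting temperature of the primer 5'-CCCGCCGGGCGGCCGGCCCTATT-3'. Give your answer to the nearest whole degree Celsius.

Base counts: A=1, T=3, G=8, C=11 (length 23).
Tm = 2·(1+3) + 4·(8+11) = 2·4 + 4·19 = 8 + 76 = 84°C.

84°C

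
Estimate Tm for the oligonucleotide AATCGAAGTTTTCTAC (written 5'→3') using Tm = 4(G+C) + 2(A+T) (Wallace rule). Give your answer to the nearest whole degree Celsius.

42°C

Base counts: A=5, T=6, G=2, C=3 (length 16).
Tm = 2·(5+6) + 4·(2+3) = 2·11 + 4·5 = 22 + 20 = 42°C.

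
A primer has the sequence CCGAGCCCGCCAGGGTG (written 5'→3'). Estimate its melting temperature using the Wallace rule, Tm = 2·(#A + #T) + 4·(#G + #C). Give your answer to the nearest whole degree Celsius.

Base counts: A=2, T=1, G=7, C=7 (length 17).
Tm = 2·(2+1) + 4·(7+7) = 2·3 + 4·14 = 6 + 56 = 62°C.

62°C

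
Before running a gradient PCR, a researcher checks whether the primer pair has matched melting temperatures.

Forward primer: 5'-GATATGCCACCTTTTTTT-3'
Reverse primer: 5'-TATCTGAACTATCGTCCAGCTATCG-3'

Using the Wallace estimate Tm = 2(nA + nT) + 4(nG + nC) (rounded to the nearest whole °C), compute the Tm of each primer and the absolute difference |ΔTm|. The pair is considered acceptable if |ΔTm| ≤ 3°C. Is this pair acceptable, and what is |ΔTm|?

|ΔTm| = 24°C; the pair is not acceptable.

Forward: A=3 T=9 G=2 C=4 → Tm = 2·12 + 4·6 = 48°C.
Reverse: A=6 T=8 G=4 C=7 → Tm = 2·14 + 4·11 = 72°C.
|ΔTm| = |48 − 72| = 24°C, > 3°C.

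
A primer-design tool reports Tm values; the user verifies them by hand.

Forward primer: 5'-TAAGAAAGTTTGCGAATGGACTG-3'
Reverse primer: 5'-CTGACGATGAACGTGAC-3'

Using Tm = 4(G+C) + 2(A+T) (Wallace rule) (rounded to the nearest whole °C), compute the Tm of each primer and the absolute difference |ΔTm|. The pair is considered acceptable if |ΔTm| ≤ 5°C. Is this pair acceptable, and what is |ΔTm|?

|ΔTm| = 12°C; the pair is not acceptable.

Forward: A=8 T=6 G=7 C=2 → Tm = 2·14 + 4·9 = 64°C.
Reverse: A=5 T=3 G=5 C=4 → Tm = 2·8 + 4·9 = 52°C.
|ΔTm| = |64 − 52| = 12°C, > 5°C.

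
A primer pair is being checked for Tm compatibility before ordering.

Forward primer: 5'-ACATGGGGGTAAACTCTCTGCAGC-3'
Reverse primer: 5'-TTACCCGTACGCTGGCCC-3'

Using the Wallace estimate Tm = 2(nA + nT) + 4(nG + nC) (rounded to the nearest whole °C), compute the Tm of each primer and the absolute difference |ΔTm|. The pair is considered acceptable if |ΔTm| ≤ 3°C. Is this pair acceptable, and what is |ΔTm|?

|ΔTm| = 14°C; the pair is not acceptable.

Forward: A=6 T=5 G=7 C=6 → Tm = 2·11 + 4·13 = 74°C.
Reverse: A=2 T=4 G=4 C=8 → Tm = 2·6 + 4·12 = 60°C.
|ΔTm| = |74 − 60| = 14°C, > 3°C.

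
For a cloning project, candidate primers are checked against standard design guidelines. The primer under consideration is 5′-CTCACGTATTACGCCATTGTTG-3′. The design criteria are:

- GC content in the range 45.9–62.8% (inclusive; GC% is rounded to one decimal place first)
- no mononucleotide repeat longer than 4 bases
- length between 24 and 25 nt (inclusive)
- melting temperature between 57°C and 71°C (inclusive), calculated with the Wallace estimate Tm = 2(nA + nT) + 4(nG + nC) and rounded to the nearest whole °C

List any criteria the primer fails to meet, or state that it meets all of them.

Fails: GC content, length.

Base counts: A=4, T=8, G=4, C=6 (length 22).
GC content: GC 10/22 = 45.5%, outside 45.9–62.8% ✗
homopolymer run: longest run = 2 ✓
length: length 22, outside 24–25 ✗
Tm: Tm = 2·12 + 4·10 = 64°C ✓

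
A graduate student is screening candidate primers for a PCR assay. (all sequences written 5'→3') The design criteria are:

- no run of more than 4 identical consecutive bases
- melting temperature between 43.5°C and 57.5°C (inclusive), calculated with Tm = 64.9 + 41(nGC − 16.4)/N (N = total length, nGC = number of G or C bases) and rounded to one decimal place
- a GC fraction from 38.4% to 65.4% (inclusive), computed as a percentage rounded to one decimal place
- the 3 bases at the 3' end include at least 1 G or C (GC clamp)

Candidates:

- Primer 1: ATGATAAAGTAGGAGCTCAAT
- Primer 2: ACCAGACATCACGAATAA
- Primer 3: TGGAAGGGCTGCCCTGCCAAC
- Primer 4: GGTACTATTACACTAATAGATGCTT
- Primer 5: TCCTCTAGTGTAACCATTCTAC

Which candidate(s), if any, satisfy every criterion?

Primer 5 only.

Primer 1 (21 nt, A=9 T=5 G=5 C=2): longest run = 3 ✓; Tm = 64.9 + 41·(7 − 16.4)/21 = 46.5°C ✓; GC 7/21 = 33.3%, outside 38.4–65.4% ✗; 3' end AAT has 0 G/C, need ≥1 ✗ — fails.
Primer 2 (18 nt, A=9 T=2 G=2 C=5): longest run = 2 ✓; Tm = 64.9 + 41·(7 − 16.4)/18 = 43.5°C ✓; GC 7/18 = 38.9% ✓; 3' end TAA has 0 G/C, need ≥1 ✗ — fails.
Primer 3 (21 nt, A=4 T=3 G=7 C=7): longest run = 3 ✓; Tm = 64.9 + 41·(14 − 16.4)/21 = 60.2°C, outside 43.5–57.5°C ✗; GC 14/21 = 66.7%, outside 38.4–65.4% ✗; 3' end AAC has 1 G/C ✓ — fails.
Primer 4 (25 nt, A=8 T=9 G=4 C=4): longest run = 2 ✓; Tm = 64.9 + 41·(8 − 16.4)/25 = 51.1°C ✓; GC 8/25 = 32.0%, outside 38.4–65.4% ✗; 3' end CTT has 1 G/C ✓ — fails.
Primer 5 (22 nt, A=5 T=8 G=2 C=7): longest run = 2 ✓; Tm = 64.9 + 41·(9 − 16.4)/22 = 51.1°C ✓; GC 9/22 = 40.9% ✓; 3' end TAC has 1 G/C ✓ — passes.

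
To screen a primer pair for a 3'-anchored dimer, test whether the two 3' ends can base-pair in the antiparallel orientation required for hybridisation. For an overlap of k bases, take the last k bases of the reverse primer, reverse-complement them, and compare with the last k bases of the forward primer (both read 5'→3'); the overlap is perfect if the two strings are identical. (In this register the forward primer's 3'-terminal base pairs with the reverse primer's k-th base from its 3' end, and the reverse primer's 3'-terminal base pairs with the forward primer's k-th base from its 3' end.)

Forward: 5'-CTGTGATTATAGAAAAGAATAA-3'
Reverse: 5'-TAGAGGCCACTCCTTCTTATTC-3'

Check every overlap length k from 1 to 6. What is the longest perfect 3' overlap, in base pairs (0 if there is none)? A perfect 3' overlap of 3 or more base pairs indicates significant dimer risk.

Last 6 bases (5'→3') — forward …GAATAA, reverse …TTATTC.
Reverse complement of the reverse primer's last 6 bases: GAATAA; its first k bases are the reverse complement of the reverse primer's last k bases, so a perfect k-base overlap needs the forward primer's last k bases to equal them.
Comparing (forward last k vs required): k=1: A vs G ✗; k=2: AA vs GA ✗; k=3: TAA vs GAA ✗; k=4: ATAA vs GAAT ✗; k=5: AATAA vs GAATA ✗; k=6: GAATAA vs GAATAA ✓.
Only k = 6 is perfect, so the longest perfect 3' overlap is 6.

Longest perfect overlap: 6 complementary base pairs; significant dimer risk (threshold 3).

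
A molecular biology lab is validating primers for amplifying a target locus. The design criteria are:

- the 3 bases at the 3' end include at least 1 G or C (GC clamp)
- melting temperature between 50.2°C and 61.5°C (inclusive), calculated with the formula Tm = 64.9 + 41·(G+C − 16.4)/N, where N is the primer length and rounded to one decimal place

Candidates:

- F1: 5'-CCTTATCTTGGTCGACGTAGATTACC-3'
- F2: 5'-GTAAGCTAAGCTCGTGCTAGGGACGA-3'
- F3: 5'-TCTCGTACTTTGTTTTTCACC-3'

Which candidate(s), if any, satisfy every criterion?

F1 and F2.

F1 (26 nt, A=5 T=9 G=5 C=7): 3' end ACC has 2 G/C ✓; Tm = 64.9 + 41·(12 − 16.4)/26 = 58.0°C ✓ — passes.
F2 (26 nt, A=7 T=5 G=9 C=5): 3' end CGA has 2 G/C ✓; Tm = 64.9 + 41·(14 − 16.4)/26 = 61.1°C ✓ — passes.
F3 (21 nt, A=2 T=11 G=2 C=6): 3' end ACC has 2 G/C ✓; Tm = 64.9 + 41·(8 − 16.4)/21 = 48.5°C, outside 50.2–61.5°C ✗ — fails.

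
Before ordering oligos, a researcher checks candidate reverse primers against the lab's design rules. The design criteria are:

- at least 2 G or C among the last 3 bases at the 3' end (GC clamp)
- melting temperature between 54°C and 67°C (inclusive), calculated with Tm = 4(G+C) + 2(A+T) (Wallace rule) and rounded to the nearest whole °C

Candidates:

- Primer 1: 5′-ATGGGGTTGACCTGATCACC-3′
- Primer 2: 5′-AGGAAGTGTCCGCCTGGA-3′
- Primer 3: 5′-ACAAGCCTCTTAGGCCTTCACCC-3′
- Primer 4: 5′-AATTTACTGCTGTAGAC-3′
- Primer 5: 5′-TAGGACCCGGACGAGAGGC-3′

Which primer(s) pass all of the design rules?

Primer 1, Primer 2 and Primer 5.

Primer 1 (20 nt, A=4 T=5 G=6 C=5): 3' end ACC has 2 G/C ✓; Tm = 2·9 + 4·11 = 62°C ✓ — passes.
Primer 2 (18 nt, A=4 T=3 G=7 C=4): 3' end GGA has 2 G/C ✓; Tm = 2·7 + 4·11 = 58°C ✓ — passes.
Primer 3 (23 nt, A=5 T=5 G=3 C=10): 3' end CCC has 3 G/C ✓; Tm = 2·10 + 4·13 = 72°C, outside 54–67°C ✗ — fails.
Primer 4 (17 nt, A=5 T=6 G=3 C=3): 3' end GAC has 2 G/C ✓; Tm = 2·11 + 4·6 = 46°C, outside 54–67°C ✗ — fails.
Primer 5 (19 nt, A=5 T=1 G=8 C=5): 3' end GGC has 3 G/C ✓; Tm = 2·6 + 4·13 = 64°C ✓ — passes.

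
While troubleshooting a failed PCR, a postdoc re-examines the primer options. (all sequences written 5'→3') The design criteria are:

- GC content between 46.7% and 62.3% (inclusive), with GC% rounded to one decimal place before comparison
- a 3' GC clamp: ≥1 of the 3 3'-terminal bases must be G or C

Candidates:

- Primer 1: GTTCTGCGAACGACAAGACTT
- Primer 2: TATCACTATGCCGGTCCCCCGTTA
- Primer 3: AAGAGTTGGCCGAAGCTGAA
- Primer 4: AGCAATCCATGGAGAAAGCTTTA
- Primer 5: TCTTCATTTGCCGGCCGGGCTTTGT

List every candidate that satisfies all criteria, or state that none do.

Primer 1, Primer 3 and Primer 5.

Primer 1 (21 nt, A=6 T=5 G=5 C=5): GC 10/21 = 47.6% ✓; 3' end CTT has 1 G/C ✓ — passes.
Primer 2 (24 nt, A=4 T=7 G=4 C=9): GC 13/24 = 54.2% ✓; 3' end TTA has 0 G/C, need ≥1 ✗ — fails.
Primer 3 (20 nt, A=7 T=3 G=7 C=3): GC 10/20 = 50.0% ✓; 3' end GAA has 1 G/C ✓ — passes.
Primer 4 (23 nt, A=9 T=5 G=5 C=4): GC 9/23 = 39.1%, outside 46.7–62.3% ✗; 3' end TTA has 0 G/C, need ≥1 ✗ — fails.
Primer 5 (25 nt, A=1 T=10 G=7 C=7): GC 14/25 = 56.0% ✓; 3' end TGT has 1 G/C ✓ — passes.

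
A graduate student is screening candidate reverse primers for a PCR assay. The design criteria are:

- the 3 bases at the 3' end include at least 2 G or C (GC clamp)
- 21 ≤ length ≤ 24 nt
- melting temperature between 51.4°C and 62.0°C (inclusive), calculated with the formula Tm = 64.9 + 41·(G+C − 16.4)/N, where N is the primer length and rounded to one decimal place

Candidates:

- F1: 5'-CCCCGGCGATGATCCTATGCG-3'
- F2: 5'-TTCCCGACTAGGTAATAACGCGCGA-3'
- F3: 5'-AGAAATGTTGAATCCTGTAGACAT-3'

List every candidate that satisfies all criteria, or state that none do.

F1 (21 nt, A=3 T=4 G=6 C=8): 3' end GCG has 3 G/C ✓; length 21 ✓; Tm = 64.9 + 41·(14 − 16.4)/21 = 60.2°C ✓ — passes.
F2 (25 nt, A=7 T=5 G=6 C=7): 3' end CGA has 2 G/C ✓; length 25, outside 21–24 ✗; Tm = 64.9 + 41·(13 − 16.4)/25 = 59.3°C ✓ — fails.
F3 (24 nt, A=9 T=7 G=5 C=3): 3' end CAT has 1 G/C, need ≥2 ✗; length 24 ✓; Tm = 64.9 + 41·(8 − 16.4)/24 = 50.6°C, outside 51.4–62.0°C ✗ — fails.

F1 only.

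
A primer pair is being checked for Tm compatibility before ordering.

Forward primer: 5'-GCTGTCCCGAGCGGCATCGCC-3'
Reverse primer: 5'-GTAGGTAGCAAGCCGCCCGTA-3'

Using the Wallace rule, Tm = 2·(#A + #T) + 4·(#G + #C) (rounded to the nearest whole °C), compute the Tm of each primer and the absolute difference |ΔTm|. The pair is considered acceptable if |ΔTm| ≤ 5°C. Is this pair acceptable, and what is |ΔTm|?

Forward: A=2 T=3 G=7 C=9 → Tm = 2·5 + 4·16 = 74°C.
Reverse: A=5 T=3 G=7 C=6 → Tm = 2·8 + 4·13 = 68°C.
|ΔTm| = |74 − 68| = 6°C, > 5°C.

|ΔTm| = 6°C; the pair is not acceptable.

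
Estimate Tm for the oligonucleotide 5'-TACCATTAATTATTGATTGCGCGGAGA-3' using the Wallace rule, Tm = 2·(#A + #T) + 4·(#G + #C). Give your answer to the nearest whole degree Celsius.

Base counts: A=8, T=9, G=6, C=4 (length 27).
Tm = 2·(8+9) + 4·(6+4) = 2·17 + 4·10 = 34 + 40 = 74°C.

74°C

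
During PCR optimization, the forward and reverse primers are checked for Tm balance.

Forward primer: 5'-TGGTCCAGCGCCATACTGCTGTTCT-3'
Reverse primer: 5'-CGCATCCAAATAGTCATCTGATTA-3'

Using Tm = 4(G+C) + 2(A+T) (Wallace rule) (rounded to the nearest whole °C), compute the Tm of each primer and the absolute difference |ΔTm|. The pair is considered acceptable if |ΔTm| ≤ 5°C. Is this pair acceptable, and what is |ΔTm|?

Forward: A=3 T=8 G=6 C=8 → Tm = 2·11 + 4·14 = 78°C.
Reverse: A=8 T=7 G=3 C=6 → Tm = 2·15 + 4·9 = 66°C.
|ΔTm| = |78 − 66| = 12°C, > 5°C.

|ΔTm| = 12°C; the pair is not acceptable.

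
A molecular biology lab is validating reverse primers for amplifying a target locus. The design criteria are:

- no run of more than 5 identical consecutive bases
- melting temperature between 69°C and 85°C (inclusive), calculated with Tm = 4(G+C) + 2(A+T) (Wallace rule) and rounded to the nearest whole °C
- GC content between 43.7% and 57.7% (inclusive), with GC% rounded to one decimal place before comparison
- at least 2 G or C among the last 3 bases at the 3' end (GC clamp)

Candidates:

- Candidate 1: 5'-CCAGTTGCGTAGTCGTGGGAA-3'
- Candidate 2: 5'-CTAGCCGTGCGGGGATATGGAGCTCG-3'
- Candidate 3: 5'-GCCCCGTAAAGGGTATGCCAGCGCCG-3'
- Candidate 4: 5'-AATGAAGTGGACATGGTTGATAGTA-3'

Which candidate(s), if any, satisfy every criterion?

Candidate 1 (21 nt, A=4 T=5 G=8 C=4): longest run = 3 ✓; Tm = 2·9 + 4·12 = 66°C, outside 69–85°C ✗; GC 12/21 = 57.1% ✓; 3' end GAA has 1 G/C, need ≥2 ✗ — fails.
Candidate 2 (26 nt, A=4 T=5 G=11 C=6): longest run = 4 ✓; Tm = 2·9 + 4·17 = 86°C, outside 69–85°C ✗; GC 17/26 = 65.4%, outside 43.7–57.7% ✗; 3' end TCG has 2 G/C ✓ — fails.
Candidate 3 (26 nt, A=5 T=3 G=9 C=9): longest run = 4 ✓; Tm = 2·8 + 4·18 = 88°C, outside 69–85°C ✗; GC 18/26 = 69.2%, outside 43.7–57.7% ✗; 3' end CCG has 3 G/C ✓ — fails.
Candidate 4 (25 nt, A=9 T=7 G=8 C=1): longest run = 2 ✓; Tm = 2·16 + 4·9 = 68°C, outside 69–85°C ✗; GC 9/25 = 36.0%, outside 43.7–57.7% ✗; 3' end GTA has 1 G/C, need ≥2 ✗ — fails.

None of the candidates satisfy all criteria.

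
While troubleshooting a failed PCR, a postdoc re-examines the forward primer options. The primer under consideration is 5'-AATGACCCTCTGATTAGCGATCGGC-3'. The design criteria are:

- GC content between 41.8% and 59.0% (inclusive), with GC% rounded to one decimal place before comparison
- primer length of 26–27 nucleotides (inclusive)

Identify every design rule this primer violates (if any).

Base counts: A=6, T=6, G=6, C=7 (length 25).
GC content: GC 13/25 = 52.0% ✓
length: length 25, outside 26–27 ✗

Fails: length.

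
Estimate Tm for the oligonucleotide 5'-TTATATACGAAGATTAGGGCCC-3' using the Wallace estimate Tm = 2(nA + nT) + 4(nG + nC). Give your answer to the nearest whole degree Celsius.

62°C

Base counts: A=7, T=6, G=5, C=4 (length 22).
Tm = 2·(7+6) + 4·(5+4) = 2·13 + 4·9 = 26 + 36 = 62°C.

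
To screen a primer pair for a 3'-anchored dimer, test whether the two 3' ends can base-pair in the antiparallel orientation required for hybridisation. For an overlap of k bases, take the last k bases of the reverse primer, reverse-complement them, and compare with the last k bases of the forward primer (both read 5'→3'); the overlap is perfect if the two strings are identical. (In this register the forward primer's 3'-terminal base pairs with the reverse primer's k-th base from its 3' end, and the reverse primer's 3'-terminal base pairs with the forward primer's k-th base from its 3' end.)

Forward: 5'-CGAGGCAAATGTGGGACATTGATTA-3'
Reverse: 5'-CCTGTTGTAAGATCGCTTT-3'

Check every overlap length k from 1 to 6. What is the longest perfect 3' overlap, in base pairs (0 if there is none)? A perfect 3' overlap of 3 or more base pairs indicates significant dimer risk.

Longest perfect overlap: 1 complementary base pair; below the dimer-risk threshold (threshold 3).

Last 6 bases (5'→3') — forward …TGATTA, reverse …CGCTTT.
Reverse complement of the reverse primer's last 6 bases: AAAGCG; its first k bases are the reverse complement of the reverse primer's last k bases, so a perfect k-base overlap needs the forward primer's last k bases to equal them.
Comparing (forward last k vs required): k=1: A vs A ✓; k=2: TA vs AA ✗; k=3: TTA vs AAA ✗; k=4: ATTA vs AAAG ✗; k=5: GATTA vs AAAGC ✗; k=6: TGATTA vs AAAGCG ✗.
Only k = 1 is perfect, so the longest perfect 3' overlap is 1.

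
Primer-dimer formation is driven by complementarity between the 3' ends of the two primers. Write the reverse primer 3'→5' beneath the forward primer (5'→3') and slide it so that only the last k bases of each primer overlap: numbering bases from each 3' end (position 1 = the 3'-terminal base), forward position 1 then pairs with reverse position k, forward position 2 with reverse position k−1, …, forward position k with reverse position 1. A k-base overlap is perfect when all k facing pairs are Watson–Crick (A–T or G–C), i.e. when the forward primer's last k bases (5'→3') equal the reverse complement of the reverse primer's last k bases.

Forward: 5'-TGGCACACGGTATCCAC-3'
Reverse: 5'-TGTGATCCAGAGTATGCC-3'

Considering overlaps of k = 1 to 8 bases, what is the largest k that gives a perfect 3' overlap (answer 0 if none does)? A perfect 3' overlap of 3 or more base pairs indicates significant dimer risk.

Longest perfect overlap: 0 complementary base pairs; below the dimer-risk threshold (threshold 3).

Last 8 bases (5'→3') — forward …GTATCCAC, reverse …AGTATGCC.
Reverse complement of the reverse primer's last 8 bases: GGCATACT; its first k bases are the reverse complement of the reverse primer's last k bases, so a perfect k-base overlap needs the forward primer's last k bases to equal them.
Comparing (forward last k vs required): k=1: C vs G ✗; k=2: AC vs GG ✗; k=3: CAC vs GGC ✗; k=4: CCAC vs GGCA ✗; k=5: TCCAC vs GGCAT ✗; k=6: ATCCAC vs GGCATA ✗; k=7: TATCCAC vs GGCATAC ✗; k=8: GTATCCAC vs GGCATACT ✗.
No overlap length from 1 to 8 is perfect, so the longest perfect 3' overlap is 0.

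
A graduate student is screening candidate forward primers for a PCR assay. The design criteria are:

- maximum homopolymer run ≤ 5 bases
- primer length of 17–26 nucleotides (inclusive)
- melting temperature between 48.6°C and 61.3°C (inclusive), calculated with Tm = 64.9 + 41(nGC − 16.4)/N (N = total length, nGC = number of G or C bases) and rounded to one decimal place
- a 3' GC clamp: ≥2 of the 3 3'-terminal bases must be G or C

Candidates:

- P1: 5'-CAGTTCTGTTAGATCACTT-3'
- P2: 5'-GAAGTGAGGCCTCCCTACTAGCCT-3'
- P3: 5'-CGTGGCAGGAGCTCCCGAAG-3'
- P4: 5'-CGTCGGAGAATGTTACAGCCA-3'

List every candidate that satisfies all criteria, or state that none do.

P2 and P4.

P1 (19 nt, A=4 T=8 G=3 C=4): longest run = 2 ✓; length 19 ✓; Tm = 64.9 + 41·(7 − 16.4)/19 = 44.6°C, outside 48.6–61.3°C ✗; 3' end CTT has 1 G/C, need ≥2 ✗ — fails.
P2 (24 nt, A=5 T=5 G=6 C=8): longest run = 3 ✓; length 24 ✓; Tm = 64.9 + 41·(14 − 16.4)/24 = 60.8°C ✓; 3' end CCT has 2 G/C ✓ — passes.
P3 (20 nt, A=4 T=2 G=8 C=6): longest run = 3 ✓; length 20 ✓; Tm = 64.9 + 41·(14 − 16.4)/20 = 60.0°C ✓; 3' end AAG has 1 G/C, need ≥2 ✗ — fails.
P4 (21 nt, A=6 T=4 G=6 C=5): longest run = 2 ✓; length 21 ✓; Tm = 64.9 + 41·(11 − 16.4)/21 = 54.4°C ✓; 3' end CCA has 2 G/C ✓ — passes.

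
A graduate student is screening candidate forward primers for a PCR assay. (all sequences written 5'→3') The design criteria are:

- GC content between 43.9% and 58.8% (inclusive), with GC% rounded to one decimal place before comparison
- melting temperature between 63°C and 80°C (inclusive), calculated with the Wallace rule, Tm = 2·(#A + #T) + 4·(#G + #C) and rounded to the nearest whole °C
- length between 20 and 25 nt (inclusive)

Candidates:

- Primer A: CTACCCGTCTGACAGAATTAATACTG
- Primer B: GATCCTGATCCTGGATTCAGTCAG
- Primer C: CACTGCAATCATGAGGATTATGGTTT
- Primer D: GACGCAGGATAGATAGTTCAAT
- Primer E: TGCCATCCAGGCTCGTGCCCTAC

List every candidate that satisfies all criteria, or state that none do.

Primer A (26 nt, A=8 T=7 G=4 C=7): GC 11/26 = 42.3%, outside 43.9–58.8% ✗; Tm = 2·15 + 4·11 = 74°C ✓; length 26, outside 20–25 ✗ — fails.
Primer B (24 nt, A=5 T=7 G=6 C=6): GC 12/24 = 50.0% ✓; Tm = 2·12 + 4·12 = 72°C ✓; length 24 ✓ — passes.
Primer C (26 nt, A=7 T=9 G=6 C=4): GC 10/26 = 38.5%, outside 43.9–58.8% ✗; Tm = 2·16 + 4·10 = 72°C ✓; length 26, outside 20–25 ✗ — fails.
Primer D (22 nt, A=8 T=5 G=6 C=3): GC 9/22 = 40.9%, outside 43.9–58.8% ✗; Tm = 2·13 + 4·9 = 62°C, outside 63–80°C ✗; length 22 ✓ — fails.
Primer E (23 nt, A=3 T=5 G=5 C=10): GC 15/23 = 65.2%, outside 43.9–58.8% ✗; Tm = 2·8 + 4·15 = 76°C ✓; length 23 ✓ — fails.

Primer B only.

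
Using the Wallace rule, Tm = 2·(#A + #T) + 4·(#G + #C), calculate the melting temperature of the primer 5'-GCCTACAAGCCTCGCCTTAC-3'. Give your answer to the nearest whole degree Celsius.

64°C

Base counts: A=4, T=4, G=3, C=9 (length 20).
Tm = 2·(4+4) + 4·(3+9) = 2·8 + 4·12 = 16 + 48 = 64°C.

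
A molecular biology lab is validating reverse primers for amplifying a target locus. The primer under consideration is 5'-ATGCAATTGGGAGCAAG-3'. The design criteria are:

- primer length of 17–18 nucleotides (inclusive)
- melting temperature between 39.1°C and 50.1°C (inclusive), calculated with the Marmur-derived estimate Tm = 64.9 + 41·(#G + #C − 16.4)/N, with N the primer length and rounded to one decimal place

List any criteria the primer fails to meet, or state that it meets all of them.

Meets all criteria.

Base counts: A=6, T=3, G=6, C=2 (length 17).
length: length 17 ✓
Tm: Tm = 64.9 + 41·(8 − 16.4)/17 = 44.6°C ✓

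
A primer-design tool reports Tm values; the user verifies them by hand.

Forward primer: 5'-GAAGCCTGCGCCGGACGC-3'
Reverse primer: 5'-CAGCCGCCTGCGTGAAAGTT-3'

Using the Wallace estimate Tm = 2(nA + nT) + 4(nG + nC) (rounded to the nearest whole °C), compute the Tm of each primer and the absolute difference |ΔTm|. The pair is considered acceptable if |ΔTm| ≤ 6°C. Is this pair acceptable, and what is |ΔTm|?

Forward: A=3 T=1 G=7 C=7 → Tm = 2·4 + 4·14 = 64°C.
Reverse: A=4 T=4 G=6 C=6 → Tm = 2·8 + 4·12 = 64°C.
|ΔTm| = |64 − 64| = 0°C, ≤ 6°C.

|ΔTm| = 0°C; the pair is acceptable.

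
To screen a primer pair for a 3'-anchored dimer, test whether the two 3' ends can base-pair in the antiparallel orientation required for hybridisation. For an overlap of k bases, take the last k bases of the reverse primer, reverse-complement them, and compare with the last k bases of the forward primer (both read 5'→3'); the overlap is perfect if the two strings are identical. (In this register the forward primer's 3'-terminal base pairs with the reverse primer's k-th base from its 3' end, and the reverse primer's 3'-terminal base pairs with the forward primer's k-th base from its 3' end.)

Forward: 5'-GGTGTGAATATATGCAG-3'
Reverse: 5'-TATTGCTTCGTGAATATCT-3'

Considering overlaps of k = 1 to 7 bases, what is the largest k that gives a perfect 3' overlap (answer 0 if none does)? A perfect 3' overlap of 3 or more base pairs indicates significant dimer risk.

Longest perfect overlap: 2 complementary base pairs; below the dimer-risk threshold (threshold 3).

Last 7 bases (5'→3') — forward …TATGCAG, reverse …AATATCT.
Reverse complement of the reverse primer's last 7 bases: AGATATT; its first k bases are the reverse complement of the reverse primer's last k bases, so a perfect k-base overlap needs the forward primer's last k bases to equal them.
Comparing (forward last k vs required): k=1: G vs A ✗; k=2: AG vs AG ✓; k=3: CAG vs AGA ✗; k=4: GCAG vs AGAT ✗; k=5: TGCAG vs AGATA ✗; k=6: ATGCAG vs AGATAT ✗; k=7: TATGCAG vs AGATATT ✗.
Only k = 2 is perfect, so the longest perfect 3' overlap is 2.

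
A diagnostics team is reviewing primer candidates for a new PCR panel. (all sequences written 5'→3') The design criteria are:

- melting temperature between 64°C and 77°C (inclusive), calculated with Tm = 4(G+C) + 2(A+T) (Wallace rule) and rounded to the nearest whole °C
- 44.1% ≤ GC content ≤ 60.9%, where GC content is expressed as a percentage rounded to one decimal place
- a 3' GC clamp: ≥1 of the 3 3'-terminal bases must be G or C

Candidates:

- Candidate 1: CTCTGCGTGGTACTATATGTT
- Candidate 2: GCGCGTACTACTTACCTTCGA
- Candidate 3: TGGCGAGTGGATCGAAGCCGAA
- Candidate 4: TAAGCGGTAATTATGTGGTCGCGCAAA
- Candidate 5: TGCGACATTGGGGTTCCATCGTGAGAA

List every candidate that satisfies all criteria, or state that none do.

Candidate 2 and Candidate 3.

Candidate 1 (21 nt, A=3 T=9 G=5 C=4): Tm = 2·12 + 4·9 = 60°C, outside 64–77°C ✗; GC 9/21 = 42.9%, outside 44.1–60.9% ✗; 3' end GTT has 1 G/C ✓ — fails.
Candidate 2 (21 nt, A=4 T=6 G=4 C=7): Tm = 2·10 + 4·11 = 64°C ✓; GC 11/21 = 52.4% ✓; 3' end CGA has 2 G/C ✓ — passes.
Candidate 3 (22 nt, A=6 T=3 G=9 C=4): Tm = 2·9 + 4·13 = 70°C ✓; GC 13/22 = 59.1% ✓; 3' end GAA has 1 G/C ✓ — passes.
Candidate 4 (27 nt, A=8 T=7 G=8 C=4): Tm = 2·15 + 4·12 = 78°C, outside 64–77°C ✗; GC 12/27 = 44.4% ✓; 3' end AAA has 0 G/C, need ≥1 ✗ — fails.
Candidate 5 (27 nt, A=6 T=7 G=9 C=5): Tm = 2·13 + 4·14 = 82°C, outside 64–77°C ✗; GC 14/27 = 51.9% ✓; 3' end GAA has 1 G/C ✓ — fails.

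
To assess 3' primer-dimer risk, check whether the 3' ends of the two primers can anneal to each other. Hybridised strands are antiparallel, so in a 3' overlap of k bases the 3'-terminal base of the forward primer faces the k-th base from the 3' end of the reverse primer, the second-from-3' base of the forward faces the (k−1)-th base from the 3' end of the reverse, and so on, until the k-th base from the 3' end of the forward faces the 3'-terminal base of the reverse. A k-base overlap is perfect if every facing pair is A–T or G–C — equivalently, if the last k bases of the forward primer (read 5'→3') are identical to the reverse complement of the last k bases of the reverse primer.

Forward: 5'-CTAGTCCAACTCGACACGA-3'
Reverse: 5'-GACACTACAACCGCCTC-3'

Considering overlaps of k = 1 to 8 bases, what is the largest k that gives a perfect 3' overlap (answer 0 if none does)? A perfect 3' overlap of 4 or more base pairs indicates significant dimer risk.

Longest perfect overlap: 2 complementary base pairs; below the dimer-risk threshold (threshold 4).

Last 8 bases (5'→3') — forward …CGACACGA, reverse …ACCGCCTC.
Reverse complement of the reverse primer's last 8 bases: GAGGCGGT; its first k bases are the reverse complement of the reverse primer's last k bases, so a perfect k-base overlap needs the forward primer's last k bases to equal them.
Comparing (forward last k vs required): k=1: A vs G ✗; k=2: GA vs GA ✓; k=3: CGA vs GAG ✗; k=4: ACGA vs GAGG ✗; k=5: CACGA vs GAGGC ✗; k=6: ACACGA vs GAGGCG ✗; k=7: GACACGA vs GAGGCGG ✗; k=8: CGACACGA vs GAGGCGGT ✗.
Only k = 2 is perfect, so the longest perfect 3' overlap is 2.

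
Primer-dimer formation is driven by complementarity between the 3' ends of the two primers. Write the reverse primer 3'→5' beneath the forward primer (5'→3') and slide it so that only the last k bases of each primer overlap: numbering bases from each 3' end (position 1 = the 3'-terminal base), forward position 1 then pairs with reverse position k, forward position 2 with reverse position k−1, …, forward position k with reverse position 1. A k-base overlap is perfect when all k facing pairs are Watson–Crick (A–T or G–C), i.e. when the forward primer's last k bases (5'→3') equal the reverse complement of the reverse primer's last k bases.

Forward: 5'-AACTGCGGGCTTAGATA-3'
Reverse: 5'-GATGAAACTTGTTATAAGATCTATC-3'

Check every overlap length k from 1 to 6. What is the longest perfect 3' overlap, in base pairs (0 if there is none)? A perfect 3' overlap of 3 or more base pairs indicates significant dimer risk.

Longest perfect overlap: 4 complementary base pairs; significant dimer risk (threshold 3).

Last 6 bases (5'→3') — forward …TAGATA, reverse …TCTATC.
Reverse complement of the reverse primer's last 6 bases: GATAGA; its first k bases are the reverse complement of the reverse primer's last k bases, so a perfect k-base overlap needs the forward primer's last k bases to equal them.
Comparing (forward last k vs required): k=1: A vs G ✗; k=2: TA vs GA ✗; k=3: ATA vs GAT ✗; k=4: GATA vs GATA ✓; k=5: AGATA vs GATAG ✗; k=6: TAGATA vs GATAGA ✗.
Only k = 4 is perfect, so the longest perfect 3' overlap is 4.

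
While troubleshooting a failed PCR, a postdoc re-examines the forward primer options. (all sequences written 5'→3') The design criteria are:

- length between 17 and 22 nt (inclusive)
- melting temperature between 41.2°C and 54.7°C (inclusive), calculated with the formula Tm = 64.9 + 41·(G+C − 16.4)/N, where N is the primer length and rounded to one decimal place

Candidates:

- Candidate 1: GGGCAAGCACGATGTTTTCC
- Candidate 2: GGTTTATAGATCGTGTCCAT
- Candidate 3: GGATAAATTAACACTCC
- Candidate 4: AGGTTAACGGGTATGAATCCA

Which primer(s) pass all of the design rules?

Candidate 1, Candidate 2 and Candidate 4.

Candidate 1 (20 nt, A=4 T=5 G=6 C=5): length 20 ✓; Tm = 64.9 + 41·(11 − 16.4)/20 = 53.8°C ✓ — passes.
Candidate 2 (20 nt, A=4 T=8 G=5 C=3): length 20 ✓; Tm = 64.9 + 41·(8 − 16.4)/20 = 47.7°C ✓ — passes.
Candidate 3 (17 nt, A=7 T=4 G=2 C=4): length 17 ✓; Tm = 64.9 + 41·(6 − 16.4)/17 = 39.8°C, outside 41.2–54.7°C ✗ — fails.
Candidate 4 (21 nt, A=7 T=5 G=6 C=3): length 21 ✓; Tm = 64.9 + 41·(9 − 16.4)/21 = 50.5°C ✓ — passes.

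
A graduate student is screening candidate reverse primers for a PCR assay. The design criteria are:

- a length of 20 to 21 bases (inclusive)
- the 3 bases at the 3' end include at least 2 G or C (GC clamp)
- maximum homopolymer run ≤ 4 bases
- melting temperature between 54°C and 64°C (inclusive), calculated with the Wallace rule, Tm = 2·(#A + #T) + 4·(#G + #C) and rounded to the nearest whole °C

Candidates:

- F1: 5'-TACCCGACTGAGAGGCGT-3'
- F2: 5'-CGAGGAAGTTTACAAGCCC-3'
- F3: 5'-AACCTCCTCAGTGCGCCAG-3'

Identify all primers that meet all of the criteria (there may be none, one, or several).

None of the candidates satisfy all criteria.

F1 (18 nt, A=4 T=3 G=6 C=5): length 18, outside 20–21 ✗; 3' end CGT has 2 G/C ✓; longest run = 3 ✓; Tm = 2·7 + 4·11 = 58°C ✓ — fails.
F2 (19 nt, A=6 T=3 G=5 C=5): length 19, outside 20–21 ✗; 3' end CCC has 3 G/C ✓; longest run = 3 ✓; Tm = 2·9 + 4·10 = 58°C ✓ — fails.
F3 (19 nt, A=4 T=3 G=4 C=8): length 19, outside 20–21 ✗; 3' end CAG has 2 G/C ✓; longest run = 2 ✓; Tm = 2·7 + 4·12 = 62°C ✓ — fails.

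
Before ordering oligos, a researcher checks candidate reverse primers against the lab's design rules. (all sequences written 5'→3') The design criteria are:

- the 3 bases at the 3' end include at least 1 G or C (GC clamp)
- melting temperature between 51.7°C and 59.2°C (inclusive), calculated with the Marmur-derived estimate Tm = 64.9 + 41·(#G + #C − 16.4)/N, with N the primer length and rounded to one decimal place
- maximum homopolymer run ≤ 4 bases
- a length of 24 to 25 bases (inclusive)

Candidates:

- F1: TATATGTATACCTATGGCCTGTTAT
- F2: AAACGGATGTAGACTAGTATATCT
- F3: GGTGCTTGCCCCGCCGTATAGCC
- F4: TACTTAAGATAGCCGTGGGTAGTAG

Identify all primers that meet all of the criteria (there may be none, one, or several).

F1 (25 nt, A=6 T=11 G=4 C=4): 3' end TAT has 0 G/C, need ≥1 ✗; Tm = 64.9 + 41·(8 − 16.4)/25 = 51.1°C, outside 51.7–59.2°C ✗; longest run = 2 ✓; length 25 ✓ — fails.
F2 (24 nt, A=9 T=7 G=5 C=3): 3' end TCT has 1 G/C ✓; Tm = 64.9 + 41·(8 − 16.4)/24 = 50.6°C, outside 51.7–59.2°C ✗; longest run = 3 ✓; length 24 ✓ — fails.
F3 (23 nt, A=2 T=5 G=7 C=9): 3' end GCC has 3 G/C ✓; Tm = 64.9 + 41·(16 − 16.4)/23 = 64.2°C, outside 51.7–59.2°C ✗; longest run = 4 ✓; length 23, outside 24–25 ✗ — fails.
F4 (25 nt, A=7 T=7 G=8 C=3): 3' end TAG has 1 G/C ✓; Tm = 64.9 + 41·(11 − 16.4)/25 = 56.0°C ✓; longest run = 3 ✓; length 25 ✓ — passes.

F4 only.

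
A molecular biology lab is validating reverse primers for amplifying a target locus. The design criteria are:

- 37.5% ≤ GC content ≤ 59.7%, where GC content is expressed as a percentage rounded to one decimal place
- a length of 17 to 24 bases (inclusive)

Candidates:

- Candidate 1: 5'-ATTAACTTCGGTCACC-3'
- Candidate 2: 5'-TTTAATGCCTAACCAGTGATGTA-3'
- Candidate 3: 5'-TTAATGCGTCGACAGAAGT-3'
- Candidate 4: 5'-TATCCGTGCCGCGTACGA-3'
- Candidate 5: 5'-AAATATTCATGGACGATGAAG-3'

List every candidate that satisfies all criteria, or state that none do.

Candidate 3 only.

Candidate 1 (16 nt, A=4 T=5 G=2 C=5): GC 7/16 = 43.8% ✓; length 16, outside 17–24 ✗ — fails.
Candidate 2 (23 nt, A=7 T=8 G=4 C=4): GC 8/23 = 34.8%, outside 37.5–59.7% ✗; length 23 ✓ — fails.
Candidate 3 (19 nt, A=6 T=5 G=5 C=3): GC 8/19 = 42.1% ✓; length 19 ✓ — passes.
Candidate 4 (18 nt, A=3 T=4 G=5 C=6): GC 11/18 = 61.1%, outside 37.5–59.7% ✗; length 18 ✓ — fails.
Candidate 5 (21 nt, A=9 T=5 G=5 C=2): GC 7/21 = 33.3%, outside 37.5–59.7% ✗; length 21 ✓ — fails.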